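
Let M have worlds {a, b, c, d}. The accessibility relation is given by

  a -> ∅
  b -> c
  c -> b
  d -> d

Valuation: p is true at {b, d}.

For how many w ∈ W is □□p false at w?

1

a: no successors, so □□p holds vacuously. ✓
b: successors {c}; □p there: c:T. ✓
c: successors {b}; □p there: b:F. ✗
d: successors {d}; □p there: d:T. ✓
Satisfying worlds: {a, b, d}.
So □□p fails at the other 1 world.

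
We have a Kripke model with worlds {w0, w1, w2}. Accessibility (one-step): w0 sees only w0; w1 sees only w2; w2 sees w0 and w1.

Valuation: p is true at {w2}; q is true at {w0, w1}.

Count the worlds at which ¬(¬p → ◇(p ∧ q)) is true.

w0: ¬p → ◇(p ∧ q) is F. ✓
w1: ¬p → ◇(p ∧ q) is F. ✓
w2: ¬p → ◇(p ∧ q) is T. ✗
Satisfying worlds: {w0, w1}.

2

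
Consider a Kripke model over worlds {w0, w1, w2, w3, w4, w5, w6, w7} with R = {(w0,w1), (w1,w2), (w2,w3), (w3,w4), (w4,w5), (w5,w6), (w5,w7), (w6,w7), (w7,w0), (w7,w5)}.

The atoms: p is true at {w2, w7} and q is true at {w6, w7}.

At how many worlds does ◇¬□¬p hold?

w0: successors {w1}; ¬□¬p there: w1:T. ✓
w1: successors {w2}; ¬□¬p there: w2:F. ✗
w2: successors {w3}; ¬□¬p there: w3:F. ✗
w3: successors {w4}; ¬□¬p there: w4:F. ✗
w4: successors {w5}; ¬□¬p there: w5:T. ✓
w5: successors {w6, w7}; ¬□¬p there: w6:T, w7:F. ✓
w6: successors {w7}; ¬□¬p there: w7:F. ✗
w7: successors {w0, w5}; ¬□¬p there: w0:F, w5:T. ✓
Satisfying worlds: {w0, w4, w5, w7}.

4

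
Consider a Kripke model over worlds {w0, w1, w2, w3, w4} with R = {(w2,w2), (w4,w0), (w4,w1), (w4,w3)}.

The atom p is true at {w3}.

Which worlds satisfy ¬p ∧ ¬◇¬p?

{w0, w1}

w0: ¬p is T, ¬◇¬p is T. ✓
w1: ¬p is T, ¬◇¬p is T. ✓
w2: ¬p is T, ¬◇¬p is F. ✗
w3: ¬p is F, ¬◇¬p is T. ✗
w4: ¬p is T, ¬◇¬p is F. ✗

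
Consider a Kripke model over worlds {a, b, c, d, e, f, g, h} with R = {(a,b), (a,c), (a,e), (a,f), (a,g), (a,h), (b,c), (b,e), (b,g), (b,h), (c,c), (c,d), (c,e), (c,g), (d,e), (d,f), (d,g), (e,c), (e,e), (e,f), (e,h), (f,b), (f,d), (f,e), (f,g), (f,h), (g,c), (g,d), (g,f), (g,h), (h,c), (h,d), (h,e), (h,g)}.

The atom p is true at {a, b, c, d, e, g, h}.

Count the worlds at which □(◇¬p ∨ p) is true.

a: successors {b, c, e, f, g, h}; ◇¬p ∨ p there: b:T, c:T, e:T, f:F, g:T, h:T. ✗
b: successors {c, e, g, h}; ◇¬p ∨ p there: c:T, e:T, g:T, h:T. ✓
c: successors {c, d, e, g}; ◇¬p ∨ p there: c:T, d:T, e:T, g:T. ✓
d: successors {e, f, g}; ◇¬p ∨ p there: e:T, f:F, g:T. ✗
e: successors {c, e, f, h}; ◇¬p ∨ p there: c:T, e:T, f:F, h:T. ✗
f: successors {b, d, e, g, h}; ◇¬p ∨ p there: b:T, d:T, e:T, g:T, h:T. ✓
g: successors {c, d, f, h}; ◇¬p ∨ p there: c:T, d:T, f:F, h:T. ✗
h: successors {c, d, e, g}; ◇¬p ∨ p there: c:T, d:T, e:T, g:T. ✓
Satisfying worlds: {b, c, f, h}.

4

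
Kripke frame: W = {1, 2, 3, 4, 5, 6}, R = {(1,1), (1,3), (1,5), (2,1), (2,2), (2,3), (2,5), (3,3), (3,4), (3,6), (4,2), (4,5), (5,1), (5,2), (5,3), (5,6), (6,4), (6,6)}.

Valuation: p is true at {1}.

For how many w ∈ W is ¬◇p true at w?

1: ◇p is T. ✗
2: ◇p is T. ✗
3: ◇p is F. ✓
4: ◇p is F. ✓
5: ◇p is T. ✗
6: ◇p is F. ✓
Satisfying worlds: {3, 4, 6}.

3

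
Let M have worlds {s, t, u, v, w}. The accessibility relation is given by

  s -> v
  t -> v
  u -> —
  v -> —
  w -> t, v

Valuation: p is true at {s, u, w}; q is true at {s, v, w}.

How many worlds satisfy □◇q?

s: successors {v}; ◇q there: v:F. ✗
t: successors {v}; ◇q there: v:F. ✗
u: no successors, so □◇q holds vacuously. ✓
v: no successors, so □◇q holds vacuously. ✓
w: successors {t, v}; ◇q there: t:T, v:F. ✗
Satisfying worlds: {u, v}.

2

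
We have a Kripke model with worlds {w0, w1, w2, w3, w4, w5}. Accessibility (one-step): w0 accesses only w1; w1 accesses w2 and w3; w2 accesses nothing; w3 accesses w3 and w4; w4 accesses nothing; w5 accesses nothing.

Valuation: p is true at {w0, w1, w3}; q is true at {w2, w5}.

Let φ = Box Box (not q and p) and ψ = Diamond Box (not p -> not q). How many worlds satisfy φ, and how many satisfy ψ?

For Box Box (not q and p):
w0: successors {w1}; Box (not q and p) there: w1:F. ✗
w1: successors {w2, w3}; Box (not q and p) there: w2:T, w3:F. ✗
w2: no successors, so Box Box (not q and p) holds vacuously. ✓
w3: successors {w3, w4}; Box (not q and p) there: w3:F, w4:T. ✗
w4: no successors, so Box Box (not q and p) holds vacuously. ✓
w5: no successors, so Box Box (not q and p) holds vacuously. ✓
— 3 worlds.
For Diamond Box (not p -> not q):
w0: successors {w1}; Box (not p -> not q) there: w1:F. ✗
w1: successors {w2, w3}; Box (not p -> not q) there: w2:T, w3:T. ✓
w2: no successors, so Diamond Box (not p -> not q) fails. ✗
w3: successors {w3, w4}; Box (not p -> not q) there: w3:T, w4:T. ✓
w4: no successors, so Diamond Box (not p -> not q) fails. ✗
w5: no successors, so Diamond Box (not p -> not q) fails. ✗
— 2 worlds.

3 and 2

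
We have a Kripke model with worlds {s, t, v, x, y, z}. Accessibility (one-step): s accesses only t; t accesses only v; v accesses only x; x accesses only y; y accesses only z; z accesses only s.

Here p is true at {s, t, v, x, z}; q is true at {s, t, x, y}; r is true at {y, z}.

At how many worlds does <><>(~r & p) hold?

s: successors {t}; <>(~r & p) there: t:T. ✓
t: successors {v}; <>(~r & p) there: v:T. ✓
v: successors {x}; <>(~r & p) there: x:F. ✗
x: successors {y}; <>(~r & p) there: y:F. ✗
y: successors {z}; <>(~r & p) there: z:T. ✓
z: successors {s}; <>(~r & p) there: s:T. ✓
Satisfying worlds: {s, t, y, z}.

4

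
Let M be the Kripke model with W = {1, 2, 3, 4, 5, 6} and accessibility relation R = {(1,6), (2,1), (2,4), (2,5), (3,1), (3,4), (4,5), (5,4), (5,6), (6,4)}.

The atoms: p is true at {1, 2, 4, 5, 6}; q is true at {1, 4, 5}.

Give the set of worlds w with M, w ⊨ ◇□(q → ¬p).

1: successors {6}; □(q → ¬p) there: 6:F. ✗
2: successors {1, 4, 5}; □(q → ¬p) there: 1:T, 4:F, 5:F. ✓
3: successors {1, 4}; □(q → ¬p) there: 1:T, 4:F. ✓
4: successors {5}; □(q → ¬p) there: 5:F. ✗
5: successors {4, 6}; □(q → ¬p) there: 4:F, 6:F. ✗
6: successors {4}; □(q → ¬p) there: 4:F. ✗

{2, 3}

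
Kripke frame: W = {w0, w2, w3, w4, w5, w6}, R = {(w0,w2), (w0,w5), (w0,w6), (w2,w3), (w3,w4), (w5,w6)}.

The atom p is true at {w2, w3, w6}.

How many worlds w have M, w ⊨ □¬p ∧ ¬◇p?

3

w0: □¬p is F, ¬◇p is F. ✗
w2: □¬p is F, ¬◇p is F. ✗
w3: □¬p is T, ¬◇p is T. ✓
w4: □¬p is T, ¬◇p is T. ✓
w5: □¬p is F, ¬◇p is F. ✗
w6: □¬p is T, ¬◇p is T. ✓
Satisfying worlds: {w3, w4, w6}.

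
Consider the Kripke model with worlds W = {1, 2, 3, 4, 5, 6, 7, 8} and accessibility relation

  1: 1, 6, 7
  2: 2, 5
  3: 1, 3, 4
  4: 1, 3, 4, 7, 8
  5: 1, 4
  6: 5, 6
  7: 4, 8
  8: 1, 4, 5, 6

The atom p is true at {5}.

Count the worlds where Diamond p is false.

5

1: successors {1, 6, 7}; p there: 1:F, 6:F, 7:F. ✗
2: successors {2, 5}; p there: 2:F, 5:T. ✓
3: successors {1, 3, 4}; p there: 1:F, 3:F, 4:F. ✗
4: successors {1, 3, 4, 7, 8}; p there: 1:F, 3:F, 4:F, 7:F, 8:F. ✗
5: successors {1, 4}; p there: 1:F, 4:F. ✗
6: successors {5, 6}; p there: 5:T, 6:F. ✓
7: successors {4, 8}; p there: 4:F, 8:F. ✗
8: successors {1, 4, 5, 6}; p there: 1:F, 4:F, 5:T, 6:F. ✓
Satisfying worlds: {2, 6, 8}.
So Diamond p fails at the other 5 worlds.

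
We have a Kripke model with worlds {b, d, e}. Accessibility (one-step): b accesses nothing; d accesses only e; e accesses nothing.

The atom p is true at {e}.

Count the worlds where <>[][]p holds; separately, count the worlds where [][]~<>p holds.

1 and 3

For <>[][]p:
b: no successors, so <>[][]p fails. ✗
d: successors {e}; [][]p there: e:T. ✓
e: no successors, so <>[][]p fails. ✗
— 1 world.
For [][]~<>p:
b: no successors, so [][]~<>p holds vacuously. ✓
d: successors {e}; []~<>p there: e:T. ✓
e: no successors, so [][]~<>p holds vacuously. ✓
— 3 worlds.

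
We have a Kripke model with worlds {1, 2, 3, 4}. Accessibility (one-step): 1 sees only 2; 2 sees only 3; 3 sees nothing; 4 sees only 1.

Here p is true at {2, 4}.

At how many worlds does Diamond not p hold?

1: successors {2}; not p there: 2:F. ✗
2: successors {3}; not p there: 3:T. ✓
3: no successors, so Diamond not p fails. ✗
4: successors {1}; not p there: 1:T. ✓
Satisfying worlds: {2, 4}.

2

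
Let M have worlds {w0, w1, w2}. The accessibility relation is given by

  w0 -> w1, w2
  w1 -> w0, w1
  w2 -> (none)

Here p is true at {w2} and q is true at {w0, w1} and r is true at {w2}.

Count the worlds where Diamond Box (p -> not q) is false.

w0: successors {w1, w2}; Box (p -> not q) there: w1:T, w2:T. ✓
w1: successors {w0, w1}; Box (p -> not q) there: w0:T, w1:T. ✓
w2: no successors, so Diamond Box (p -> not q) fails. ✗
Satisfying worlds: {w0, w1}.
So Diamond Box (p -> not q) fails at the other 1 world.

1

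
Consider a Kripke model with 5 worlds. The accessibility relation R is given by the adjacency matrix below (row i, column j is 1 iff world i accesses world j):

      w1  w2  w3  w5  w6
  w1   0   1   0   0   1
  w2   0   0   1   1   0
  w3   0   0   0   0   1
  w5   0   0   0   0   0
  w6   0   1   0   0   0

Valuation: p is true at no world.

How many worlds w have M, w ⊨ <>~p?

4

w1: successors {w2, w6}; ~p there: w2:T, w6:T. ✓
w2: successors {w3, w5}; ~p there: w3:T, w5:T. ✓
w3: successors {w6}; ~p there: w6:T. ✓
w5: no successors, so <>~p fails. ✗
w6: successors {w2}; ~p there: w2:T. ✓
Satisfying worlds: {w1, w2, w3, w6}.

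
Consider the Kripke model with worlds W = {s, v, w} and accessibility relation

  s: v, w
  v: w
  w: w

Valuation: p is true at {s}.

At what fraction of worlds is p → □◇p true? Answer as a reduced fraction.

2/3

s: p is T, □◇p is F. ✗
v: p is F, □◇p is F. ✓
w: p is F, □◇p is F. ✓
That's 2 of 3 worlds, so 2/3.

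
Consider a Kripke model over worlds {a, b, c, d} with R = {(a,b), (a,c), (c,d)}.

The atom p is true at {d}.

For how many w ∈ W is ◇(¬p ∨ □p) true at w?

a: successors {b, c}; ¬p ∨ □p there: b:T, c:T. ✓
b: no successors, so ◇(¬p ∨ □p) fails. ✗
c: successors {d}; ¬p ∨ □p there: d:T. ✓
d: no successors, so ◇(¬p ∨ □p) fails. ✗
Satisfying worlds: {a, c}.

2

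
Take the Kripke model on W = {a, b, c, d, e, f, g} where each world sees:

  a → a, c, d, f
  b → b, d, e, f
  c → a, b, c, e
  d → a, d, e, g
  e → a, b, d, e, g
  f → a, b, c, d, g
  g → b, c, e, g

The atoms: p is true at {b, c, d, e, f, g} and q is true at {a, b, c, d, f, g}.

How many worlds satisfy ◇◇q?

a: successors {a, c, d, f}; ◇q there: a:T, c:T, d:T, f:T. ✓
b: successors {b, d, e, f}; ◇q there: b:T, d:T, e:T, f:T. ✓
c: successors {a, b, c, e}; ◇q there: a:T, b:T, c:T, e:T. ✓
d: successors {a, d, e, g}; ◇q there: a:T, d:T, e:T, g:T. ✓
e: successors {a, b, d, e, g}; ◇q there: a:T, b:T, d:T, e:T, g:T. ✓
f: successors {a, b, c, d, g}; ◇q there: a:T, b:T, c:T, d:T, g:T. ✓
g: successors {b, c, e, g}; ◇q there: b:T, c:T, e:T, g:T. ✓
Satisfying worlds: {a, b, c, d, e, f, g}.

7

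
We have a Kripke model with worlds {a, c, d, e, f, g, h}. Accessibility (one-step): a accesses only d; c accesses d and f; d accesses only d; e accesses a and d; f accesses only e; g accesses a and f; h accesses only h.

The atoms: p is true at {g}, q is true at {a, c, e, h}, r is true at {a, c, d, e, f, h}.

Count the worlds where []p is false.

a: successors {d}; p there: d:F. ✗
c: successors {d, f}; p there: d:F, f:F. ✗
d: successors {d}; p there: d:F. ✗
e: successors {a, d}; p there: a:F, d:F. ✗
f: successors {e}; p there: e:F. ✗
g: successors {a, f}; p there: a:F, f:F. ✗
h: successors {h}; p there: h:F. ✗
Satisfying worlds: ∅.
So []p fails at the other 7 worlds.

7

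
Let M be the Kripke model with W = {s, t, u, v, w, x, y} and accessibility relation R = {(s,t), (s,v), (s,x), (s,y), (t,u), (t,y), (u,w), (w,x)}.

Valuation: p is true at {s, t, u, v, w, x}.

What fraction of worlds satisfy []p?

5/7

s: successors {t, v, x, y}; p there: t:T, v:T, x:T, y:F. ✗
t: successors {u, y}; p there: u:T, y:F. ✗
u: successors {w}; p there: w:T. ✓
v: no successors, so []p holds vacuously. ✓
w: successors {x}; p there: x:T. ✓
x: no successors, so []p holds vacuously. ✓
y: no successors, so []p holds vacuously. ✓
That's 5 of 7 worlds, so 5/7.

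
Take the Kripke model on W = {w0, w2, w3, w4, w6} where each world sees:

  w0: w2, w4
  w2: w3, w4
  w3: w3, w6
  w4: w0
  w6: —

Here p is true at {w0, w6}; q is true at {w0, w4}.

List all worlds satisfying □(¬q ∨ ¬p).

w0: successors {w2, w4}; ¬q ∨ ¬p there: w2:T, w4:T. ✓
w2: successors {w3, w4}; ¬q ∨ ¬p there: w3:T, w4:T. ✓
w3: successors {w3, w6}; ¬q ∨ ¬p there: w3:T, w6:T. ✓
w4: successors {w0}; ¬q ∨ ¬p there: w0:F. ✗
w6: no successors, so □(¬q ∨ ¬p) holds vacuously. ✓

{w0, w2, w3, w6}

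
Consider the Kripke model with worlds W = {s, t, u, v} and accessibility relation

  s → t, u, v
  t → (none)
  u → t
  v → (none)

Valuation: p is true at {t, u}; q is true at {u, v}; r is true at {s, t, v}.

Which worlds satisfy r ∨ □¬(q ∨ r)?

{s, t, v}

s: r is T, □¬(q ∨ r) is F. ✓
t: r is T, □¬(q ∨ r) is T. ✓
u: r is F, □¬(q ∨ r) is F. ✗
v: r is T, □¬(q ∨ r) is T. ✓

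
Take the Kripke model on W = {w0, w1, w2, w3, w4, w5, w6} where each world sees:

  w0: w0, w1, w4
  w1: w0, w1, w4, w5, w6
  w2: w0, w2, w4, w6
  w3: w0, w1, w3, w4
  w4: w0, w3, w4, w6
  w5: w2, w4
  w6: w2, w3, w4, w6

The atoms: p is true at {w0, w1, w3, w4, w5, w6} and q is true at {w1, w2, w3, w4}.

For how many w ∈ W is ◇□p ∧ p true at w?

w0: ◇□p is T, p is T. ✓
w1: ◇□p is T, p is T. ✓
w2: ◇□p is T, p is F. ✗
w3: ◇□p is T, p is T. ✓
w4: ◇□p is T, p is T. ✓
w5: ◇□p is T, p is T. ✓
w6: ◇□p is T, p is T. ✓
Satisfying worlds: {w0, w1, w3, w4, w5, w6}.

6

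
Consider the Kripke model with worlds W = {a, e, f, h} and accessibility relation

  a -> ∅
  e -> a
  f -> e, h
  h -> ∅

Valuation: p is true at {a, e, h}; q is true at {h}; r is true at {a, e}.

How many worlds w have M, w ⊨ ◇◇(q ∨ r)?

1

a: no successors, so ◇◇(q ∨ r) fails. ✗
e: successors {a}; ◇(q ∨ r) there: a:F. ✗
f: successors {e, h}; ◇(q ∨ r) there: e:T, h:F. ✓
h: no successors, so ◇◇(q ∨ r) fails. ✗
Satisfying worlds: {f}.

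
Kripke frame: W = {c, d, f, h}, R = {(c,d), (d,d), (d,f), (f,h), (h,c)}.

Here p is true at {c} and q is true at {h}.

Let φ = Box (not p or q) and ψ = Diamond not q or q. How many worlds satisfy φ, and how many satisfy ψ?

3 and 3

For Box (not p or q):
c: successors {d}; not p or q there: d:T. ✓
d: successors {d, f}; not p or q there: d:T, f:T. ✓
f: successors {h}; not p or q there: h:T. ✓
h: successors {c}; not p or q there: c:F. ✗
— 3 worlds.
For Diamond not q or q:
c: Diamond not q is T, q is F. ✓
d: Diamond not q is T, q is F. ✓
f: Diamond not q is F, q is F. ✗
h: Diamond not q is T, q is T. ✓
— 3 worlds.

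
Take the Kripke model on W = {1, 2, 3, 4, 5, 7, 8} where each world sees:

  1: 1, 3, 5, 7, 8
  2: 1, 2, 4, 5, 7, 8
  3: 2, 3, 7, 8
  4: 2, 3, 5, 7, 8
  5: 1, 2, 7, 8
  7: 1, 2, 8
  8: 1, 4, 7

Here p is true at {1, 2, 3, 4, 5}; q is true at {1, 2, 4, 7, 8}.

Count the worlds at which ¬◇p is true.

1: ◇p is T. ✗
2: ◇p is T. ✗
3: ◇p is T. ✗
4: ◇p is T. ✗
5: ◇p is T. ✗
7: ◇p is T. ✗
8: ◇p is T. ✗
Satisfying worlds: ∅.

0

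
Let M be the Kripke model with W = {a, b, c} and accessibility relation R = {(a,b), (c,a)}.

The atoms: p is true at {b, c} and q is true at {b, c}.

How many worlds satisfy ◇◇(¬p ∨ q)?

1

a: successors {b}; ◇(¬p ∨ q) there: b:F. ✗
b: no successors, so ◇◇(¬p ∨ q) fails. ✗
c: successors {a}; ◇(¬p ∨ q) there: a:T. ✓
Satisfying worlds: {c}.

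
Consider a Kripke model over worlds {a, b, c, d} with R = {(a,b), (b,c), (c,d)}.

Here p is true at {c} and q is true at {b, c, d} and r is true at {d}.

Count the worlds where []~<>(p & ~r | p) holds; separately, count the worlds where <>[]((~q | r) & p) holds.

3 and 1

For []~<>(p & ~r | p):
a: successors {b}; ~<>(p & ~r | p) there: b:F. ✗
b: successors {c}; ~<>(p & ~r | p) there: c:T. ✓
c: successors {d}; ~<>(p & ~r | p) there: d:T. ✓
d: no successors, so []~<>(p & ~r | p) holds vacuously. ✓
— 3 worlds.
For <>[]((~q | r) & p):
a: successors {b}; []((~q | r) & p) there: b:F. ✗
b: successors {c}; []((~q | r) & p) there: c:F. ✗
c: successors {d}; []((~q | r) & p) there: d:T. ✓
d: no successors, so <>[]((~q | r) & p) fails. ✗
— 1 world.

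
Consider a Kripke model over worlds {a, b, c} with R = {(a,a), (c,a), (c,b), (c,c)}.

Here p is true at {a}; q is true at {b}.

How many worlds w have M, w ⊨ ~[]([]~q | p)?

a: []([]~q | p) is T. ✗
b: []([]~q | p) is T. ✗
c: []([]~q | p) is F. ✓
Satisfying worlds: {c}.

1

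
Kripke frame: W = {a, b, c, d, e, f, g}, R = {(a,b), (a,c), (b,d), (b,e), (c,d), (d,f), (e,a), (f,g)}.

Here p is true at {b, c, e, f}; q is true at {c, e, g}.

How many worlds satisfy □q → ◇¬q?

5

a: □q is F, ◇¬q is T. ✓
b: □q is F, ◇¬q is T. ✓
c: □q is F, ◇¬q is T. ✓
d: □q is F, ◇¬q is T. ✓
e: □q is F, ◇¬q is T. ✓
f: □q is T, ◇¬q is F. ✗
g: □q is T, ◇¬q is F. ✗
Satisfying worlds: {a, b, c, d, e}.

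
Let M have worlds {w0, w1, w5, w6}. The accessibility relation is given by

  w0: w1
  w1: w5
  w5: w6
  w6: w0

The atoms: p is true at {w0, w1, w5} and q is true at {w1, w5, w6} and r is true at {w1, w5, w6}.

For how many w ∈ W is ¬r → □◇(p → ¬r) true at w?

3

w0: ¬r is T, □◇(p → ¬r) is F. ✗
w1: ¬r is F, □◇(p → ¬r) is T. ✓
w5: ¬r is F, □◇(p → ¬r) is T. ✓
w6: ¬r is F, □◇(p → ¬r) is F. ✓
Satisfying worlds: {w1, w5, w6}.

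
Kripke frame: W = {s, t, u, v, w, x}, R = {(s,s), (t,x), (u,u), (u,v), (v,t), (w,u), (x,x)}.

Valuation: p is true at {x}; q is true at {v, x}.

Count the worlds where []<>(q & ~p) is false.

s: successors {s}; <>(q & ~p) there: s:F. ✗
t: successors {x}; <>(q & ~p) there: x:F. ✗
u: successors {u, v}; <>(q & ~p) there: u:T, v:F. ✗
v: successors {t}; <>(q & ~p) there: t:F. ✗
w: successors {u}; <>(q & ~p) there: u:T. ✓
x: successors {x}; <>(q & ~p) there: x:F. ✗
Satisfying worlds: {w}.
So []<>(q & ~p) fails at the other 5 worlds.

5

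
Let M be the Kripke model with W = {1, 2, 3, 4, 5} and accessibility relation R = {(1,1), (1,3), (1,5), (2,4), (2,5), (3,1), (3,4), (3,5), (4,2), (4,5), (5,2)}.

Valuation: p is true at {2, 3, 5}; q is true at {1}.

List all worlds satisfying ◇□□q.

1: successors {1, 3, 5}; □□q there: 1:F, 3:F, 5:F. ✗
2: successors {4, 5}; □□q there: 4:F, 5:F. ✗
3: successors {1, 4, 5}; □□q there: 1:F, 4:F, 5:F. ✗
4: successors {2, 5}; □□q there: 2:F, 5:F. ✗
5: successors {2}; □□q there: 2:F. ✗

∅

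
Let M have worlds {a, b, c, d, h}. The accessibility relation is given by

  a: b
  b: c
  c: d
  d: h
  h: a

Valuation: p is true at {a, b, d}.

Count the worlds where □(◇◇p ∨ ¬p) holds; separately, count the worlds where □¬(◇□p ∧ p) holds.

For □(◇◇p ∨ ¬p):
a: successors {b}; ◇◇p ∨ ¬p there: b:T. ✓
b: successors {c}; ◇◇p ∨ ¬p there: c:T. ✓
c: successors {d}; ◇◇p ∨ ¬p there: d:T. ✓
d: successors {h}; ◇◇p ∨ ¬p there: h:T. ✓
h: successors {a}; ◇◇p ∨ ¬p there: a:F. ✗
— 4 worlds.
For □¬(◇□p ∧ p):
a: successors {b}; ¬(◇□p ∧ p) there: b:F. ✗
b: successors {c}; ¬(◇□p ∧ p) there: c:T. ✓
c: successors {d}; ¬(◇□p ∧ p) there: d:F. ✗
d: successors {h}; ¬(◇□p ∧ p) there: h:T. ✓
h: successors {a}; ¬(◇□p ∧ p) there: a:T. ✓
— 3 worlds.

4 and 3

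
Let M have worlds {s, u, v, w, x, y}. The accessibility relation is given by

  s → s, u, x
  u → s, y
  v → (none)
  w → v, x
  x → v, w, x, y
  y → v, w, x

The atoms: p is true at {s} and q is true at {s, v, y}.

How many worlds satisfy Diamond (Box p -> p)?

5

s: successors {s, u, x}; Box p -> p there: s:T, u:T, x:T. ✓
u: successors {s, y}; Box p -> p there: s:T, y:T. ✓
v: no successors, so Diamond (Box p -> p) fails. ✗
w: successors {v, x}; Box p -> p there: v:F, x:T. ✓
x: successors {v, w, x, y}; Box p -> p there: v:F, w:T, x:T, y:T. ✓
y: successors {v, w, x}; Box p -> p there: v:F, w:T, x:T. ✓
Satisfying worlds: {s, u, w, x, y}.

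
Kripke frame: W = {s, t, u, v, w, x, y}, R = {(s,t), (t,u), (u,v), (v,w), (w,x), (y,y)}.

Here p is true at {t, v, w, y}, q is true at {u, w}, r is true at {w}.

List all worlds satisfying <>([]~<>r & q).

{v}

s: successors {t}; []~<>r & q there: t:F. ✗
t: successors {u}; []~<>r & q there: u:F. ✗
u: successors {v}; []~<>r & q there: v:F. ✗
v: successors {w}; []~<>r & q there: w:T. ✓
w: successors {x}; []~<>r & q there: x:F. ✗
x: no successors, so <>([]~<>r & q) fails. ✗
y: successors {y}; []~<>r & q there: y:F. ✗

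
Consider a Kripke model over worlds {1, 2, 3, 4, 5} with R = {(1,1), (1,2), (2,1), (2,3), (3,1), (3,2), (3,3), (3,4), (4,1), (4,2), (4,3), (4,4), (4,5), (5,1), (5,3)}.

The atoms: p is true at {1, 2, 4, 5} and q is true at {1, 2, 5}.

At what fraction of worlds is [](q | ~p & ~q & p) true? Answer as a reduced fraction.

1: successors {1, 2}; q | ~p & ~q & p there: 1:T, 2:T. ✓
2: successors {1, 3}; q | ~p & ~q & p there: 1:T, 3:F. ✗
3: successors {1, 2, 3, 4}; q | ~p & ~q & p there: 1:T, 2:T, 3:F, 4:F. ✗
4: successors {1, 2, 3, 4, 5}; q | ~p & ~q & p there: 1:T, 2:T, 3:F, 4:F, 5:T. ✗
5: successors {1, 3}; q | ~p & ~q & p there: 1:T, 3:F. ✗
That's 1 of 5 worlds, so 1/5.

1/5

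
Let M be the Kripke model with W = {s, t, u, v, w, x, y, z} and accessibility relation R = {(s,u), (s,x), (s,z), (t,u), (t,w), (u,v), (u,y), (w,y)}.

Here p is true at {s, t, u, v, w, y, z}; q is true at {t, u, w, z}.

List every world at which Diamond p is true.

s: successors {u, x, z}; p there: u:T, x:F, z:T. ✓
t: successors {u, w}; p there: u:T, w:T. ✓
u: successors {v, y}; p there: v:T, y:T. ✓
v: no successors, so Diamond p fails. ✗
w: successors {y}; p there: y:T. ✓
x: no successors, so Diamond p fails. ✗
y: no successors, so Diamond p fails. ✗
z: no successors, so Diamond p fails. ✗

{s, t, u, w}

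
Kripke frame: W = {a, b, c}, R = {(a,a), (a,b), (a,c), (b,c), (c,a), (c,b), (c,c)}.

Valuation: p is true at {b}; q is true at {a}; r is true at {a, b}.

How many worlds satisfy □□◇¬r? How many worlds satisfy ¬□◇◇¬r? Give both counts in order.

3 and 0

For □□◇¬r:
a: successors {a, b, c}; □◇¬r there: a:T, b:T, c:T. ✓
b: successors {c}; □◇¬r there: c:T. ✓
c: successors {a, b, c}; □◇¬r there: a:T, b:T, c:T. ✓
— 3 worlds.
For ¬□◇◇¬r:
a: □◇◇¬r is T. ✗
b: □◇◇¬r is T. ✗
c: □◇◇¬r is T. ✗
— 0 worlds.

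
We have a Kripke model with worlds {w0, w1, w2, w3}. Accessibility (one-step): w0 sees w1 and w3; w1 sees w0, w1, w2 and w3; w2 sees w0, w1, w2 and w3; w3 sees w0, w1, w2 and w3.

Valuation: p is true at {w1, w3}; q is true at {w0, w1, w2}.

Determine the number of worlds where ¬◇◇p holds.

w0: ◇◇p is T. ✗
w1: ◇◇p is T. ✗
w2: ◇◇p is T. ✗
w3: ◇◇p is T. ✗
Satisfying worlds: ∅.

0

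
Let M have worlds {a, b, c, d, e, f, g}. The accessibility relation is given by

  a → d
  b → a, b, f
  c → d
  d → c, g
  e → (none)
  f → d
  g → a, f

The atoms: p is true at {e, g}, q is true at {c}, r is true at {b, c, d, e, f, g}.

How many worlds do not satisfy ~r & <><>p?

6

a: ~r is T, <><>p is T. ✓
b: ~r is F, <><>p is F. ✗
c: ~r is F, <><>p is T. ✗
d: ~r is F, <><>p is F. ✗
e: ~r is F, <><>p is F. ✗
f: ~r is F, <><>p is T. ✗
g: ~r is F, <><>p is F. ✗
Satisfying worlds: {a}.
So ~r & <><>p fails at the other 6 worlds.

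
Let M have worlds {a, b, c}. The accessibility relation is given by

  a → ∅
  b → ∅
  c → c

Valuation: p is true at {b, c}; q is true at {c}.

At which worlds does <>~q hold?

a: no successors, so <>~q fails. ✗
b: no successors, so <>~q fails. ✗
c: successors {c}; ~q there: c:F. ✗

∅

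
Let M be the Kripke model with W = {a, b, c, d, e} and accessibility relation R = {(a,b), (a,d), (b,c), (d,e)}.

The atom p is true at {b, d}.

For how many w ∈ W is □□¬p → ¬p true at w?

3

a: □□¬p is T, ¬p is T. ✓
b: □□¬p is T, ¬p is F. ✗
c: □□¬p is T, ¬p is T. ✓
d: □□¬p is T, ¬p is F. ✗
e: □□¬p is T, ¬p is T. ✓
Satisfying worlds: {a, c, e}.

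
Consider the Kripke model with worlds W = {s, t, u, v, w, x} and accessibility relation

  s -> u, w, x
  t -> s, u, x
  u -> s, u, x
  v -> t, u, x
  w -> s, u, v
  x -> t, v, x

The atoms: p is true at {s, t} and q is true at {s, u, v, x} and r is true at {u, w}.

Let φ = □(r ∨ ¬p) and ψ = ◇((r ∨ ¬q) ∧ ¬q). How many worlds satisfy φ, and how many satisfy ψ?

For □(r ∨ ¬p):
s: successors {u, w, x}; r ∨ ¬p there: u:T, w:T, x:T. ✓
t: successors {s, u, x}; r ∨ ¬p there: s:F, u:T, x:T. ✗
u: successors {s, u, x}; r ∨ ¬p there: s:F, u:T, x:T. ✗
v: successors {t, u, x}; r ∨ ¬p there: t:F, u:T, x:T. ✗
w: successors {s, u, v}; r ∨ ¬p there: s:F, u:T, v:T. ✗
x: successors {t, v, x}; r ∨ ¬p there: t:F, v:T, x:T. ✗
— 1 world.
For ◇((r ∨ ¬q) ∧ ¬q):
s: successors {u, w, x}; (r ∨ ¬q) ∧ ¬q there: u:F, w:T, x:F. ✓
t: successors {s, u, x}; (r ∨ ¬q) ∧ ¬q there: s:F, u:F, x:F. ✗
u: successors {s, u, x}; (r ∨ ¬q) ∧ ¬q there: s:F, u:F, x:F. ✗
v: successors {t, u, x}; (r ∨ ¬q) ∧ ¬q there: t:T, u:F, x:F. ✓
w: successors {s, u, v}; (r ∨ ¬q) ∧ ¬q there: s:F, u:F, v:F. ✗
x: successors {t, v, x}; (r ∨ ¬q) ∧ ¬q there: t:T, v:F, x:F. ✓
— 3 worlds.

1 and 3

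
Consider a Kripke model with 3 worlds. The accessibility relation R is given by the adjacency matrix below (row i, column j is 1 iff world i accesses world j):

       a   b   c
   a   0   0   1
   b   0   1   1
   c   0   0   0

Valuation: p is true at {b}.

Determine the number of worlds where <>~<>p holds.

a: successors {c}; ~<>p there: c:T. ✓
b: successors {b, c}; ~<>p there: b:F, c:T. ✓
c: no successors, so <>~<>p fails. ✗
Satisfying worlds: {a, b}.

2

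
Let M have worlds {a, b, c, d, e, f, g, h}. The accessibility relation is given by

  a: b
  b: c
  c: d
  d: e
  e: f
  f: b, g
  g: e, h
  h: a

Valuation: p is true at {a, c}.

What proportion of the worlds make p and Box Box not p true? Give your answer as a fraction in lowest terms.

1/8

a: p is T, Box Box not p is F. ✗
b: p is F, Box Box not p is T. ✗
c: p is T, Box Box not p is T. ✓
d: p is F, Box Box not p is T. ✗
e: p is F, Box Box not p is T. ✗
f: p is F, Box Box not p is F. ✗
g: p is F, Box Box not p is F. ✗
h: p is F, Box Box not p is T. ✗
That's 1 of 8 worlds, so 1/8.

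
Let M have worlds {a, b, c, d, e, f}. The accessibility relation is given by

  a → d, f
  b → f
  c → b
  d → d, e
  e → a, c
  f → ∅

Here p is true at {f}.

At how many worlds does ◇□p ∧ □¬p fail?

a: ◇□p is T, □¬p is F. ✗
b: ◇□p is T, □¬p is F. ✗
c: ◇□p is T, □¬p is T. ✓
d: ◇□p is F, □¬p is T. ✗
e: ◇□p is F, □¬p is T. ✗
f: ◇□p is F, □¬p is T. ✗
Satisfying worlds: {c}.
So ◇□p ∧ □¬p fails at the other 5 worlds.

5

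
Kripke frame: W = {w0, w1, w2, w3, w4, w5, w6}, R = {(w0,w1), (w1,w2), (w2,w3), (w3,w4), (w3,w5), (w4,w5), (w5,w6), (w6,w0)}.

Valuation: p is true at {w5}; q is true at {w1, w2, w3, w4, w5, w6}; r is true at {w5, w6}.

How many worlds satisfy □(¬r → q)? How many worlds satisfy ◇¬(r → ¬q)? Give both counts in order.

6 and 3

For □(¬r → q):
w0: successors {w1}; ¬r → q there: w1:T. ✓
w1: successors {w2}; ¬r → q there: w2:T. ✓
w2: successors {w3}; ¬r → q there: w3:T. ✓
w3: successors {w4, w5}; ¬r → q there: w4:T, w5:T. ✓
w4: successors {w5}; ¬r → q there: w5:T. ✓
w5: successors {w6}; ¬r → q there: w6:T. ✓
w6: successors {w0}; ¬r → q there: w0:F. ✗
— 6 worlds.
For ◇¬(r → ¬q):
w0: successors {w1}; ¬(r → ¬q) there: w1:F. ✗
w1: successors {w2}; ¬(r → ¬q) there: w2:F. ✗
w2: successors {w3}; ¬(r → ¬q) there: w3:F. ✗
w3: successors {w4, w5}; ¬(r → ¬q) there: w4:F, w5:T. ✓
w4: successors {w5}; ¬(r → ¬q) there: w5:T. ✓
w5: successors {w6}; ¬(r → ¬q) there: w6:T. ✓
w6: successors {w0}; ¬(r → ¬q) there: w0:F. ✗
— 3 worlds.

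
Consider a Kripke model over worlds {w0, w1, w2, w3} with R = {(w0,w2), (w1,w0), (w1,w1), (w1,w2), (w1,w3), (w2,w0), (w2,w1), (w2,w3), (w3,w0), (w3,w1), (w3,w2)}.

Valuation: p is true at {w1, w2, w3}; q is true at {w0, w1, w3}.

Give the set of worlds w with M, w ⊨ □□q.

w0: successors {w2}; □q there: w2:T. ✓
w1: successors {w0, w1, w2, w3}; □q there: w0:F, w1:F, w2:T, w3:F. ✗
w2: successors {w0, w1, w3}; □q there: w0:F, w1:F, w3:F. ✗
w3: successors {w0, w1, w2}; □q there: w0:F, w1:F, w2:T. ✗

{w0}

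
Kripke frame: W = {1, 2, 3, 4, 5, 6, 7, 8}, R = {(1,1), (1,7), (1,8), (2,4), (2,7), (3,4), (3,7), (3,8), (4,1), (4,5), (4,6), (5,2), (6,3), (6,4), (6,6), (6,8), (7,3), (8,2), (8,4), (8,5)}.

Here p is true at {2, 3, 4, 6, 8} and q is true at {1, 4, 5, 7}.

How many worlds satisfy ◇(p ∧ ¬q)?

1: successors {1, 7, 8}; p ∧ ¬q there: 1:F, 7:F, 8:T. ✓
2: successors {4, 7}; p ∧ ¬q there: 4:F, 7:F. ✗
3: successors {4, 7, 8}; p ∧ ¬q there: 4:F, 7:F, 8:T. ✓
4: successors {1, 5, 6}; p ∧ ¬q there: 1:F, 5:F, 6:T. ✓
5: successors {2}; p ∧ ¬q there: 2:T. ✓
6: successors {3, 4, 6, 8}; p ∧ ¬q there: 3:T, 4:F, 6:T, 8:T. ✓
7: successors {3}; p ∧ ¬q there: 3:T. ✓
8: successors {2, 4, 5}; p ∧ ¬q there: 2:T, 4:F, 5:F. ✓
Satisfying worlds: {1, 3, 4, 5, 6, 7, 8}.

7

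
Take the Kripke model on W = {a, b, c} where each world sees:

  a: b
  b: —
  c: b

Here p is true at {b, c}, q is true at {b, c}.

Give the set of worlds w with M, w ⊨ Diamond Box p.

{a, c}

a: successors {b}; Box p there: b:T. ✓
b: no successors, so Diamond Box p fails. ✗
c: successors {b}; Box p there: b:T. ✓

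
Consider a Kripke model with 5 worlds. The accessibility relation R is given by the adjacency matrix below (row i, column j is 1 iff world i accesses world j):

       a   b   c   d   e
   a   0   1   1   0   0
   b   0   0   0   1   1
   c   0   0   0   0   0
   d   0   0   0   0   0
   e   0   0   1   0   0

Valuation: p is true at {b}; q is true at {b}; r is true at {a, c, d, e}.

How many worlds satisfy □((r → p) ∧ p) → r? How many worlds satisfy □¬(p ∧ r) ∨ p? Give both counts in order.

5 and 5

For □((r → p) ∧ p) → r:
a: □((r → p) ∧ p) is F, r is T. ✓
b: □((r → p) ∧ p) is F, r is F. ✓
c: □((r → p) ∧ p) is T, r is T. ✓
d: □((r → p) ∧ p) is T, r is T. ✓
e: □((r → p) ∧ p) is F, r is T. ✓
— 5 worlds.
For □¬(p ∧ r) ∨ p:
a: □¬(p ∧ r) is T, p is F. ✓
b: □¬(p ∧ r) is T, p is T. ✓
c: □¬(p ∧ r) is T, p is F. ✓
d: □¬(p ∧ r) is T, p is F. ✓
e: □¬(p ∧ r) is T, p is F. ✓
— 5 worlds.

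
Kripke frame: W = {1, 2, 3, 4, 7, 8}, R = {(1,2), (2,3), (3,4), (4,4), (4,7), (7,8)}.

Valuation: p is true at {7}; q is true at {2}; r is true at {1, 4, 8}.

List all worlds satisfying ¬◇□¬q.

1: ◇□¬q is T. ✗
2: ◇□¬q is T. ✗
3: ◇□¬q is T. ✗
4: ◇□¬q is T. ✗
7: ◇□¬q is T. ✗
8: ◇□¬q is F. ✓

{8}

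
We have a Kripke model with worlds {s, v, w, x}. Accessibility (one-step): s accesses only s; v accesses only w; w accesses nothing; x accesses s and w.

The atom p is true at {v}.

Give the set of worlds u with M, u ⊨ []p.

{w}

s: successors {s}; p there: s:F. ✗
v: successors {w}; p there: w:F. ✗
w: no successors, so []p holds vacuously. ✓
x: successors {s, w}; p there: s:F, w:F. ✗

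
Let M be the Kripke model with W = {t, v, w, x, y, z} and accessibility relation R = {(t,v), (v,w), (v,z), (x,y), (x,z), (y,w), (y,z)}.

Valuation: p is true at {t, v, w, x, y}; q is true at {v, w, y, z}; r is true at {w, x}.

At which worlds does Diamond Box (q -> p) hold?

{v, x, y}

t: successors {v}; Box (q -> p) there: v:F. ✗
v: successors {w, z}; Box (q -> p) there: w:T, z:T. ✓
w: no successors, so Diamond Box (q -> p) fails. ✗
x: successors {y, z}; Box (q -> p) there: y:F, z:T. ✓
y: successors {w, z}; Box (q -> p) there: w:T, z:T. ✓
z: no successors, so Diamond Box (q -> p) fails. ✗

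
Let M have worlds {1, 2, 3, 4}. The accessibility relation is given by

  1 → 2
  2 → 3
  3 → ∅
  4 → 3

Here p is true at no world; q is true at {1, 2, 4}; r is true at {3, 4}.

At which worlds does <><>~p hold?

{1}

1: successors {2}; <>~p there: 2:T. ✓
2: successors {3}; <>~p there: 3:F. ✗
3: no successors, so <><>~p fails. ✗
4: successors {3}; <>~p there: 3:F. ✗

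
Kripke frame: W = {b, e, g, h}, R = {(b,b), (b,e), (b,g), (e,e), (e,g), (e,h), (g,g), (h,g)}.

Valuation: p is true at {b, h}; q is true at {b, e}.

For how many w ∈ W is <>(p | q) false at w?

b: successors {b, e, g}; p | q there: b:T, e:T, g:F. ✓
e: successors {e, g, h}; p | q there: e:T, g:F, h:T. ✓
g: successors {g}; p | q there: g:F. ✗
h: successors {g}; p | q there: g:F. ✗
Satisfying worlds: {b, e}.
So <>(p | q) fails at the other 2 worlds.

2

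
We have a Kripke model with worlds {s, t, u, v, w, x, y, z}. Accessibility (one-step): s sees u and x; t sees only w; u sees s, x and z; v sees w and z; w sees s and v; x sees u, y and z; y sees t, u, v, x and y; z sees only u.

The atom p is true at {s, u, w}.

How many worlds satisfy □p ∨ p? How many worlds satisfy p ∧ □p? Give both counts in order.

5 and 0

For □p ∨ p:
s: □p is F, p is T. ✓
t: □p is T, p is F. ✓
u: □p is F, p is T. ✓
v: □p is F, p is F. ✗
w: □p is F, p is T. ✓
x: □p is F, p is F. ✗
y: □p is F, p is F. ✗
z: □p is T, p is F. ✓
— 5 worlds.
For p ∧ □p:
s: p is T, □p is F. ✗
t: p is F, □p is T. ✗
u: p is T, □p is F. ✗
v: p is F, □p is F. ✗
w: p is T, □p is F. ✗
x: p is F, □p is F. ✗
y: p is F, □p is F. ✗
z: p is F, □p is T. ✗
— 0 worlds.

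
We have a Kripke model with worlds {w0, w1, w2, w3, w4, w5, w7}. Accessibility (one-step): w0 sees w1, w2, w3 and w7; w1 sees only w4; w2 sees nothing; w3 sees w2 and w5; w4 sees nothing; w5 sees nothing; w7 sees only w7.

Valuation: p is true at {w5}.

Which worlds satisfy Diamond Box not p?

{w0, w1, w3, w7}

w0: successors {w1, w2, w3, w7}; Box not p there: w1:T, w2:T, w3:F, w7:T. ✓
w1: successors {w4}; Box not p there: w4:T. ✓
w2: no successors, so Diamond Box not p fails. ✗
w3: successors {w2, w5}; Box not p there: w2:T, w5:T. ✓
w4: no successors, so Diamond Box not p fails. ✗
w5: no successors, so Diamond Box not p fails. ✗
w7: successors {w7}; Box not p there: w7:T. ✓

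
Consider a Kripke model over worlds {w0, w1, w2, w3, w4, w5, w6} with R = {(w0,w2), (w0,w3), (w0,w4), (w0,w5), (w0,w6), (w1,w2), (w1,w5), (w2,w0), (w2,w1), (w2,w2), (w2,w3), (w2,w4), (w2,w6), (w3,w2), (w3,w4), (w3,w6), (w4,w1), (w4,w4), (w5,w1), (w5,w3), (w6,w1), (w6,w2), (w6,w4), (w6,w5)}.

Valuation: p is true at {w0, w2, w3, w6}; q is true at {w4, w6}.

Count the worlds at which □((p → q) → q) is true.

1

w0: successors {w2, w3, w4, w5, w6}; (p → q) → q there: w2:T, w3:T, w4:T, w5:F, w6:T. ✗
w1: successors {w2, w5}; (p → q) → q there: w2:T, w5:F. ✗
w2: successors {w0, w1, w2, w3, w4, w6}; (p → q) → q there: w0:T, w1:F, w2:T, w3:T, w4:T, w6:T. ✗
w3: successors {w2, w4, w6}; (p → q) → q there: w2:T, w4:T, w6:T. ✓
w4: successors {w1, w4}; (p → q) → q there: w1:F, w4:T. ✗
w5: successors {w1, w3}; (p → q) → q there: w1:F, w3:T. ✗
w6: successors {w1, w2, w4, w5}; (p → q) → q there: w1:F, w2:T, w4:T, w5:F. ✗
Satisfying worlds: {w3}.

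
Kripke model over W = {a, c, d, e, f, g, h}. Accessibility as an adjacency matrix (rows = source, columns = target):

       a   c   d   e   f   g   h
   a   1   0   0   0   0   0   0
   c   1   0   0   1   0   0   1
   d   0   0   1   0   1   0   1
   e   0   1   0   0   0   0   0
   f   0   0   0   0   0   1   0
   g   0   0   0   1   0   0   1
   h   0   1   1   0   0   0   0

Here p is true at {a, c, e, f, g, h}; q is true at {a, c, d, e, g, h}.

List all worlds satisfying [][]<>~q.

a: successors {a}; []<>~q there: a:F. ✗
c: successors {a, e, h}; []<>~q there: a:F, e:F, h:F. ✗
d: successors {d, f, h}; []<>~q there: d:F, f:F, h:F. ✗
e: successors {c}; []<>~q there: c:F. ✗
f: successors {g}; []<>~q there: g:F. ✗
g: successors {e, h}; []<>~q there: e:F, h:F. ✗
h: successors {c, d}; []<>~q there: c:F, d:F. ✗

∅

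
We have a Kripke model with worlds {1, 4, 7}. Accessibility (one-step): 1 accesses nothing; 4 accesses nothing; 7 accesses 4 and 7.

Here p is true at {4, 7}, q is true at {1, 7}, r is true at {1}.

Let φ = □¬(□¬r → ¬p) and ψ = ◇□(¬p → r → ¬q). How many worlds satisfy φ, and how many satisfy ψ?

3 and 1

For □¬(□¬r → ¬p):
1: no successors, so □¬(□¬r → ¬p) holds vacuously. ✓
4: no successors, so □¬(□¬r → ¬p) holds vacuously. ✓
7: successors {4, 7}; ¬(□¬r → ¬p) there: 4:T, 7:T. ✓
— 3 worlds.
For ◇□(¬p → r → ¬q):
1: no successors, so ◇□(¬p → r → ¬q) fails. ✗
4: no successors, so ◇□(¬p → r → ¬q) fails. ✗
7: successors {4, 7}; □(¬p → r → ¬q) there: 4:T, 7:T. ✓
— 1 world.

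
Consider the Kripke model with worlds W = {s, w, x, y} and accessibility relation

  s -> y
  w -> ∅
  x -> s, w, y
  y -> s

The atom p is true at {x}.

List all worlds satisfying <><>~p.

s: successors {y}; <>~p there: y:T. ✓
w: no successors, so <><>~p fails. ✗
x: successors {s, w, y}; <>~p there: s:T, w:F, y:T. ✓
y: successors {s}; <>~p there: s:T. ✓

{s, x, y}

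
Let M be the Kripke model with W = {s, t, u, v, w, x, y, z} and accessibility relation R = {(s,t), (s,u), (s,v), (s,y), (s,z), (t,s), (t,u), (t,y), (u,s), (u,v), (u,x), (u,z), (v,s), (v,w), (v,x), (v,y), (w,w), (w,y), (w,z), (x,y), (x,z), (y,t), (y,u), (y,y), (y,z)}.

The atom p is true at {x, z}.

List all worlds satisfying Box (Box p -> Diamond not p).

{t, v, z}

s: successors {t, u, v, y, z}; Box p -> Diamond not p there: t:T, u:T, v:T, y:T, z:F. ✗
t: successors {s, u, y}; Box p -> Diamond not p there: s:T, u:T, y:T. ✓
u: successors {s, v, x, z}; Box p -> Diamond not p there: s:T, v:T, x:T, z:F. ✗
v: successors {s, w, x, y}; Box p -> Diamond not p there: s:T, w:T, x:T, y:T. ✓
w: successors {w, y, z}; Box p -> Diamond not p there: w:T, y:T, z:F. ✗
x: successors {y, z}; Box p -> Diamond not p there: y:T, z:F. ✗
y: successors {t, u, y, z}; Box p -> Diamond not p there: t:T, u:T, y:T, z:F. ✗
z: no successors, so Box (Box p -> Diamond not p) holds vacuously. ✓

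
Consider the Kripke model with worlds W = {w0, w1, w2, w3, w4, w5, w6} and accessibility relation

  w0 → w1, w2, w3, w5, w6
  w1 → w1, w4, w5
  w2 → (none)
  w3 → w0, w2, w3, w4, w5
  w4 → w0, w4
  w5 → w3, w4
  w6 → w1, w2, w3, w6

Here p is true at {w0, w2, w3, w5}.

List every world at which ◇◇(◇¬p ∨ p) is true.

{w0, w1, w3, w4, w5, w6}

w0: successors {w1, w2, w3, w5, w6}; ◇(◇¬p ∨ p) there: w1:T, w2:F, w3:T, w5:T, w6:T. ✓
w1: successors {w1, w4, w5}; ◇(◇¬p ∨ p) there: w1:T, w4:T, w5:T. ✓
w2: no successors, so ◇◇(◇¬p ∨ p) fails. ✗
w3: successors {w0, w2, w3, w4, w5}; ◇(◇¬p ∨ p) there: w0:T, w2:F, w3:T, w4:T, w5:T. ✓
w4: successors {w0, w4}; ◇(◇¬p ∨ p) there: w0:T, w4:T. ✓
w5: successors {w3, w4}; ◇(◇¬p ∨ p) there: w3:T, w4:T. ✓
w6: successors {w1, w2, w3, w6}; ◇(◇¬p ∨ p) there: w1:T, w2:F, w3:T, w6:T. ✓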